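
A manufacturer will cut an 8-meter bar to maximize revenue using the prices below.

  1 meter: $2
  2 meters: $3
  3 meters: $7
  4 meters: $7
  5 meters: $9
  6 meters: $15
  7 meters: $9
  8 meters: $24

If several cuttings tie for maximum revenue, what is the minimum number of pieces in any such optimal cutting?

Build r[k] bottom-up: r[k] = max over allowed piece i of (p[i] + r[k−i]).
r[1] = 2
r[2] = 4  (first piece 1, then r[1]=2)
r[3] = 7
r[4] = 9  (first piece 1, then r[3]=7)
r[5] = 11  (first piece 1, then r[4]=9)
r[6] = 15
r[7] = 17  (first piece 1, then r[6]=15)
r[8] = 24
Maximum revenue is $24.
Now minimize piece count subject to staying optimal: for each k, pieces[k] = 1 + min over i with p[i]+r[k−i]=r[k] of pieces[k−i].
pieces[5] = 3
pieces[6] = 1
pieces[7] = 2
pieces[8] = 1

1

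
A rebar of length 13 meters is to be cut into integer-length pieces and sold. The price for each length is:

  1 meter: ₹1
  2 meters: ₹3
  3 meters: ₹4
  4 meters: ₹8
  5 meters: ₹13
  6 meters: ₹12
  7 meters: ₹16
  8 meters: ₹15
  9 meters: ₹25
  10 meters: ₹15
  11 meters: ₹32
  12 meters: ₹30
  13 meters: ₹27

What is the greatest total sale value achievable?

Consider every possible first cut. R[k] is the best of p[i]+R[k−i] over all sellable i≤k.
R[1] = 1
R[2] = 3
R[3] = 4  (first piece 1, then R[2]=3)
R[4] = 8
R[5] = 13
R[6] = 14  (first piece 1, then R[5]=13)
R[7] = 16  (first piece 2, then R[5]=13)
R[8] = 17  (first piece 1, then R[7]=16)
R[9] = 25
R[10] = 26  (first piece 1, then R[9]=25)
R[11] = 32
R[12] = 33  (first piece 1, then R[11]=32)
R[13] = 35  (first piece 2, then R[11]=32)
One optimal cutting: 11 + 2 → ₹32 + ₹3 = ₹35.

35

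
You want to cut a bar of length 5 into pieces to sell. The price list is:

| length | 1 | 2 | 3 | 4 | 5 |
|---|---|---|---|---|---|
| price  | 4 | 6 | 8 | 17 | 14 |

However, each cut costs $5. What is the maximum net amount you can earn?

Let v[k] be the best obtainable value from length k. For each k, try every first piece i and keep the best of price[i] + v[k−i] minus the 5 cut fee when i<k.
v[1] = 4
v[2] = max(4+4-5, 6+0) = 6
v[3] = max(4+6-5, 6+4-5, 8+0) = 8
v[4] = max(4+8-5, 6+6-5, 8+4-5, 17+0) = 17
v[5] = max(4+17-5, 6+8-5, 8+6-5, 17+4-5, 14+0) = 16
One optimal plan: pieces 4 + 1 (1 cut) → $21 − $5 = $16.

16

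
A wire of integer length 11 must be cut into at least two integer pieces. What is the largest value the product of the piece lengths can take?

54

Fill f[k] for k=2..11: at each k try every first piece i and multiply by the better of (k−i) uncut or f[k−i].
f[2] = 1·max(1,0) = 1·1 = 1
f[3] = max(1·2, 2·1) = 2
f[4] = max(1·3, 2·2, 3·1) = 4
f[5] = max(1·4, 2·3, 3·2, 4·1) = 6
f[6] = max(1·6, 2·4, 3·3, 4·2, 5·1) = 9
f[7] = max(1·9, 2·6, 3·4, 4·3, 5·2, 6·1) = 12
f[8] = max(1·12, 2·9, 3·6, …, 6·2, 7·1) = 18
f[9] = max(1·18, 2·12, 3·9, …, 7·2, 8·1) = 27
f[10] = max(1·27, 2·18, 3·12, …, 8·2, 9·1) = 36
f[11] = max(1·36, 2·27, 3·18, …, 9·2, 10·1) = 54
One optimal split: 3 + 3 + 3 + 2; product 3·3·3·2 = 54.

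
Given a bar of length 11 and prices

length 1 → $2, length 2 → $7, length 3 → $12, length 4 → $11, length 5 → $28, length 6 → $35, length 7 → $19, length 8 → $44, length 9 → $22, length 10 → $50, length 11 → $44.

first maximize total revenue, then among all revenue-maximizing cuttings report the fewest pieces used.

Consider every possible first cut. r[k] is the best of p[i]+r[k−i] over all sellable i≤k.
r[1] = 2
r[2] = max(2+2, 7+0) = 7
r[3] = max(2+7, 7+2, 12+0) = 12
r[4] = max(2+12, 7+7, 12+2, 11+0) = 14
r[5] = max(2+14, 7+12, 12+7, 11+2, 28+0) = 28
r[6] = max(2+28, 7+14, 12+12, 11+7, 28+2, 35+0) = 35
r[7] = max(2+35, 7+28, 12+14, …, 35+2, 19+0) = 37
r[8] = max(2+37, 7+35, 12+28, …, 19+2, 44+0) = 44
r[9] = max(2+44, 7+37, 12+35, …, 44+2, 22+0) = 47
r[10] = max(2+47, 7+44, 12+37, …, 22+2, 50+0) = 56
r[11] = max(2+56, 7+47, 12+44, …, 50+2, 44+0) = 63
Maximum revenue is $63.
Now minimize piece count subject to staying optimal: for each k, pieces[k] = 1 + min over i with p[i]+r[k−i]=r[k] of pieces[k−i].
pieces[8] = 1
pieces[9] = 2
pieces[10] = 2
pieces[11] = 2

2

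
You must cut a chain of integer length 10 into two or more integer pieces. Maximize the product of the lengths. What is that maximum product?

36

Define f[k] = max over 1≤i<k of i · max(k−i, f[k−i]); the inner max lets the remainder stay uncut if that's better.
f[2] = 1×max(1,0) = 1×1 = 1
f[3] = 1×max(2,1) = 1×2 = 2
f[4] = 2×max(2,1) = 2×2 = 4
f[5] = 2×max(3,2) = 2×3 = 6
f[6] = 3×max(3,2) = 3×3 = 9
f[7] = 2×max(5,6) = 2×6 = 12
f[8] = 2×max(6,9) = 2×9 = 18
f[9] = 3×max(6,9) = 3×9 = 27
f[10] = 2×max(8,18) = 2×18 = 36
One optimal split: 3 + 3 + 2 + 2; product 3×3×2×2 = 36.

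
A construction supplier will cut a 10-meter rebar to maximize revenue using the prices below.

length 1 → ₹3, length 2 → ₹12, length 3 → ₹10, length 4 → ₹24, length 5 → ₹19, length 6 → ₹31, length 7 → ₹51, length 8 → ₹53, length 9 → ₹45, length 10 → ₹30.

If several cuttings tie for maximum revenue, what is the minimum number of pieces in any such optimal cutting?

3

Let r[k] be the best obtainable value from length k. For each k, try every first piece i and keep the best of price[i] + r[k−i].
r[1] = 3
r[2] = max(3+3, 12+0) = 12
r[3] = max(3+12, 12+3, 10+0) = 15
r[4] = max(3+15, 12+12, 10+3, 24+0) = 24
r[5] = max(3+24, 12+15, 10+12, 24+3, 19+0) = 27
r[6] = max(3+27, 12+24, 10+15, 24+12, 19+3, 31+0) = 36
r[7] = max(3+36, 12+27, 10+24, …, 31+3, 51+0) = 51
r[8] = max(3+51, 12+36, 10+27, …, 51+3, 53+0) = 54
r[9] = max(3+54, 12+51, 10+36, …, 53+3, 45+0) = 63
r[10] = max(3+63, 12+54, 10+51, …, 45+3, 30+0) = 66
Maximum revenue is ₹66.
Now minimize piece count subject to staying optimal: for each k, pieces[k] = 1 + min over i with p[i]+r[k−i]=r[k] of pieces[k−i].
pieces[7] = 1
pieces[8] = 2
pieces[9] = 2
pieces[10] = 3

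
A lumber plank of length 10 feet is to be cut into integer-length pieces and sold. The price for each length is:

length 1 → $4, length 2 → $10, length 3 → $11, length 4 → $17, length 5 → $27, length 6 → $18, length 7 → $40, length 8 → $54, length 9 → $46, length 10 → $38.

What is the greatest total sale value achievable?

Let R[k] be the best obtainable value from length k. For each k, try every first piece i and keep the best of price[i] + R[k−i].
R[1] = 4
R[2] = 10
R[3] = 14  (first piece 1, then R[2]=10)
R[4] = 20  (first piece 2, then R[2]=10)
R[5] = 27
R[6] = 31  (first piece 1, then R[5]=27)
R[7] = 40
R[8] = 54
R[9] = 58  (first piece 1, then R[8]=54)
R[10] = 64  (first piece 2, then R[8]=54)
One optimal cutting: 8 + 2 → $54 + $10 = $64.

64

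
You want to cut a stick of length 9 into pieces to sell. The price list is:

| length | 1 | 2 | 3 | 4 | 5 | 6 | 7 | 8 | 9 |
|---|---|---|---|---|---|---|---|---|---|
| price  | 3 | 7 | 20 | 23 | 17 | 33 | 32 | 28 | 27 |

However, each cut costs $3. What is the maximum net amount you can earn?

Build net[k] bottom-up: net[k] = max over allowed piece i of (p[i] + net[k−i]) − 3 per cut.
net[1] = 3
net[2] = 7
net[3] = 20
net[4] = 23
net[5] = 24  (first piece 2, then net[3]=20)
net[6] = 37  (first piece 3, then net[3]=20)
net[7] = 40  (first piece 3, then net[4]=23)
net[8] = 43  (first piece 4, then net[4]=23)
net[9] = 54  (first piece 3, then net[6]=37)
One optimal plan: pieces 3 + 3 + 3 (2 cuts) → $60 − $6 = $54.

54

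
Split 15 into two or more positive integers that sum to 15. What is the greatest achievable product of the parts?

243

Let f[k] be the best product for length k (with at least one cut). For each first piece i, the rest contributes max(k−i, f[k−i]).
Small cases: f[2]=1, f[3]=2, f[4]=4, f[5]=6, f[6]=9, f[7]=12.
f[8] = 2*max(6,9) = 2*9 = 18
f[9] = 3*max(6,9) = 3*9 = 27
f[10] = 2*max(8,18) = 2*18 = 36
f[11] = 2*max(9,27) = 2*27 = 54
f[12] = 3*max(9,27) = 3*27 = 81
f[13] = 2*max(11,54) = 2*54 = 108
f[14] = 2*max(12,81) = 2*81 = 162
f[15] = 3*max(12,81) = 3*81 = 243
One optimal split: 3 + 3 + 3 + 3 + 3; product 3*3*3*3*3 = 243.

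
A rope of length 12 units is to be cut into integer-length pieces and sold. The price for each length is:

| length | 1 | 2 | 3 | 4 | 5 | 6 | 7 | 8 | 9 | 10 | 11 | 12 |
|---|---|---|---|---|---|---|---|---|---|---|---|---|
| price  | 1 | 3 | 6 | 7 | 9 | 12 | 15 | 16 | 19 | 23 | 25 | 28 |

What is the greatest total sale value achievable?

28

Build best[k] bottom-up: best[k] = max over allowed piece i of (p[i] + best[k−i]).
best[1] = 1
best[2] = 3
best[3] = 6
best[4] = 7  (first piece 1, then best[3]=6)
best[5] = 9  (first piece 2, then best[3]=6)
best[6] = 12  (first piece 3, then best[3]=6)
best[7] = 15
best[8] = 16  (first piece 1, then best[7]=15)
best[9] = 19
best[10] = 23
best[11] = 25
best[12] = 28
Best is to sell the whole 12-unit piece uncut for 28.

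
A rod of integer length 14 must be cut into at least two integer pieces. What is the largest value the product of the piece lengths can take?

Let g[k] be the best product for length k (with at least one cut). For each first piece i, the rest contributes max(k−i, g[k−i]).
g[2] = 1×max(1,0) = 1×1 = 1
g[3] = 1×max(2,1) = 1×2 = 2
g[4] = 2×max(2,1) = 2×2 = 4
g[5] = 2×max(3,2) = 2×3 = 6
g[6] = 3×max(3,2) = 3×3 = 9
g[7] = 2×max(5,6) = 2×6 = 12
g[8] = 2×max(6,9) = 2×9 = 18
g[9] = 3×max(6,9) = 3×9 = 27
g[10] = 2×max(8,18) = 2×18 = 36
g[11] = 2×max(9,27) = 2×27 = 54
g[12] = 3×max(9,27) = 3×27 = 81
g[13] = 2×max(11,54) = 2×54 = 108
g[14] = 2×max(12,81) = 2×81 = 162
One optimal split: 3 + 3 + 3 + 3 + 2; product 3×3×3×3×2 = 162.

162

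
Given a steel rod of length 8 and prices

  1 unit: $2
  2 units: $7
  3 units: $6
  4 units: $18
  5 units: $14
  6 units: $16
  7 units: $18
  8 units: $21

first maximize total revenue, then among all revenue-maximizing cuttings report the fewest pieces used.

Consider every possible first cut. r[k] is the best of p[i]+r[k−i] over all sellable i≤k.
r[1] = 2
r[2] = max(2+2, 7+0) = 7
r[3] = max(2+7, 7+2, 6+0) = 9
r[4] = max(2+9, 7+7, 6+2, 18+0) = 18
r[5] = max(2+18, 7+9, 6+7, 18+2, 14+0) = 20
r[6] = max(2+20, 7+18, 6+9, 18+7, 14+2, 16+0) = 25
r[7] = max(2+25, 7+20, 6+18, …, 16+2, 18+0) = 27
r[8] = max(2+27, 7+25, 6+20, …, 18+2, 21+0) = 36
Maximum revenue is $36.
Now minimize piece count subject to staying optimal: for each k, pieces[k] = 1 + min over i with p[i]+r[k−i]=r[k] of pieces[k−i].
pieces[5] = 2
pieces[6] = 2
pieces[7] = 3
pieces[8] = 2

2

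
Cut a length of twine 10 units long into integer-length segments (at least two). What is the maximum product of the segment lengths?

Fill f[k] for k=2..10: at each k try every first piece i and multiply by the better of (k−i) uncut or f[k−i].
f[2] = 1×max(1,0) = 1×1 = 1
f[3] = 1×max(2,1) = 1×2 = 2
f[4] = 2×max(2,1) = 2×2 = 4
f[5] = 2×max(3,2) = 2×3 = 6
f[6] = 3×max(3,2) = 3×3 = 9
f[7] = 2×max(5,6) = 2×6 = 12
f[8] = 2×max(6,9) = 2×9 = 18
f[9] = 3×max(6,9) = 3×9 = 27
f[10] = 2×max(8,18) = 2×18 = 36
One optimal split: 3 + 3 + 2 + 2; product 3×3×2×2 = 36.

36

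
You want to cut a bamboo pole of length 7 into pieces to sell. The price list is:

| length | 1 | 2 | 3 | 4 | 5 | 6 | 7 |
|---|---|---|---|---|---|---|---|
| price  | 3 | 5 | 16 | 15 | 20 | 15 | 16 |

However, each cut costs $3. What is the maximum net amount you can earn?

29

Build r[k] bottom-up: r[k] = max over allowed piece i of (p[i] + r[k−i]) − 3 per cut.
r[1] = 3
r[2] = 5
r[3] = 16
r[4] = 16  (first piece 1, then r[3]=16)
r[5] = 20
r[6] = 29  (first piece 3, then r[3]=16)
r[7] = 29  (first piece 1, then r[6]=29)
One optimal plan: pieces 3 + 3 + 1 (2 cuts) → $35 − $6 = $29.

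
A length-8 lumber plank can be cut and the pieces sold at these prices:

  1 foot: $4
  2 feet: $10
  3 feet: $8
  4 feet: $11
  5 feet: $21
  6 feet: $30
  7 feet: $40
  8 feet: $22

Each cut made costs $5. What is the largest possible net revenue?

Build v[k] bottom-up: v[k] = max over allowed piece i of (p[i] + v[k−i]) − 5 per cut.
v[1] = 4
v[2] = 10
v[3] = 9  (first piece 1, then v[2]=10)
v[4] = 15  (first piece 2, then v[2]=10)
v[5] = 21
v[6] = 30
v[7] = 40
v[8] = 39  (first piece 1, then v[7]=40)
One optimal plan: pieces 7 + 1 (1 cut) → $44 − $5 = $39.

39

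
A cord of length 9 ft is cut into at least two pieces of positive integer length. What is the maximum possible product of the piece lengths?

27

Define P[k] = max over 1≤i<k of i · max(k−i, P[k−i]); the inner max lets the remainder stay uncut if that's better.
P[2] = 1·max(1,0) = 1·1 = 1
P[3] = 1·max(2,1) = 1·2 = 2
P[4] = 2·max(2,1) = 2·2 = 4
P[5] = 2·max(3,2) = 2·3 = 6
P[6] = 3·max(3,2) = 3·3 = 9
P[7] = 2·max(5,6) = 2·6 = 12
P[8] = 2·max(6,9) = 2·9 = 18
P[9] = 3·max(6,9) = 3·9 = 27
One optimal split: 3 + 3 + 3; product 3·3·3 = 27.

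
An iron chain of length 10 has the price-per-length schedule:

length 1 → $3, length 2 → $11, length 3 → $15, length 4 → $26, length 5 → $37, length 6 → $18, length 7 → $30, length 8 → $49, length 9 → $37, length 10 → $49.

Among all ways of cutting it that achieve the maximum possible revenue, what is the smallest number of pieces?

2

Consider every possible first cut. r[k] is the best of p[i]+r[k−i] over all sellable i≤k.
r[1] = 3
r[2] = max(3+3, 11+0) = 11
r[3] = max(3+11, 11+3, 15+0) = 15
r[4] = max(3+15, 11+11, 15+3, 26+0) = 26
r[5] = max(3+26, 11+15, 15+11, 26+3, 37+0) = 37
r[6] = max(3+37, 11+26, 15+15, 26+11, 37+3, 18+0) = 40
r[7] = max(3+40, 11+37, 15+26, …, 18+3, 30+0) = 48
r[8] = max(3+48, 11+40, 15+37, …, 30+3, 49+0) = 52
r[9] = max(3+52, 11+48, 15+40, …, 49+3, 37+0) = 63
r[10] = max(3+63, 11+52, 15+48, …, 37+3, 49+0) = 74
Maximum revenue is $74.
Now minimize piece count subject to staying optimal: for each k, pieces[k] = 1 + min over i with p[i]+r[k−i]=r[k] of pieces[k−i].
pieces[7] = 2
pieces[8] = 2
pieces[9] = 2
pieces[10] = 2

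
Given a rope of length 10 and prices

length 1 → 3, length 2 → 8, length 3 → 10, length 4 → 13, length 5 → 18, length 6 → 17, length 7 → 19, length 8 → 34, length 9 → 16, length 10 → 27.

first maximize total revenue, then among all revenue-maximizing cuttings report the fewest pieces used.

Build r[k] bottom-up: r[k] = max over allowed piece i of (p[i] + r[k−i]).
r[1] = 3
r[2] = max(3+3, 8+0) = 8
r[3] = max(3+8, 8+3, 10+0) = 11
r[4] = max(3+11, 8+8, 10+3, 13+0) = 16
r[5] = max(3+16, 8+11, 10+8, 13+3, 18+0) = 19
r[6] = max(3+19, 8+16, 10+11, 13+8, 18+3, 17+0) = 24
r[7] = max(3+24, 8+19, 10+16, …, 17+3, 19+0) = 27
r[8] = max(3+27, 8+24, 10+19, …, 19+3, 34+0) = 34
r[9] = max(3+34, 8+27, 10+24, …, 34+3, 16+0) = 37
r[10] = max(3+37, 8+34, 10+27, …, 16+3, 27+0) = 42
Maximum revenue is 42.
Now minimize piece count subject to staying optimal: for each k, pieces[k] = 1 + min over i with p[i]+r[k−i]=r[k] of pieces[k−i].
pieces[7] = 4
pieces[8] = 1
pieces[9] = 2
pieces[10] = 2

2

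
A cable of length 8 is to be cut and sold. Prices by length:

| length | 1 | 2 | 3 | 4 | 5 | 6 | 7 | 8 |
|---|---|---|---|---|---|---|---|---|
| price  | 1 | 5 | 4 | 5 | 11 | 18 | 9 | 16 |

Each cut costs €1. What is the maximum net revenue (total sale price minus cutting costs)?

Let net[k] be the best obtainable value from length k. For each k, try every first piece i and keep the best of price[i] + net[k−i] minus the 1 cut fee when i<k.
net[1] = 1
net[2] = max(1+1-1, 5+0) = 5
net[3] = max(1+5-1, 5+1-1, 4+0) = 5
net[4] = max(1+5-1, 5+5-1, 4+1-1, 5+0) = 9
net[5] = max(1+9-1, 5+5-1, 4+5-1, 5+1-1, 11+0) = 11
net[6] = max(1+11-1, 5+9-1, 4+5-1, 5+5-1, 11+1-1, 18+0) = 18
net[7] = max(1+18-1, 5+11-1, 4+9-1, …, 18+1-1, 9+0) = 18
net[8] = max(1+18-1, 5+18-1, 4+11-1, …, 9+1-1, 16+0) = 22
One optimal plan: pieces 6 + 2 (1 cut) → €23 − €1 = €22.

22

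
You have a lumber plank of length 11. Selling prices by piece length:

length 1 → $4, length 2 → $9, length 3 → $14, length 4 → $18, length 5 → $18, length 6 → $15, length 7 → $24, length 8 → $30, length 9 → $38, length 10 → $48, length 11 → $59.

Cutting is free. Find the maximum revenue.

Consider every possible first cut. r[k] is the best of p[i]+r[k−i] over all sellable i≤k.
r[1] = 4
r[2] = max(4+4, 9+0) = 9
r[3] = max(4+9, 9+4, 14+0) = 14
r[4] = max(4+14, 9+9, 14+4, 18+0) = 18
r[5] = max(4+18, 9+14, 14+9, 18+4, 18+0) = 23
r[6] = max(4+23, 9+18, 14+14, 18+9, 18+4, 15+0) = 28
r[7] = max(4+28, 9+23, 14+18, …, 15+4, 24+0) = 32
r[8] = max(4+32, 9+28, 14+23, …, 24+4, 30+0) = 37
r[9] = max(4+37, 9+32, 14+28, …, 30+4, 38+0) = 42
r[10] = max(4+42, 9+37, 14+32, …, 38+4, 48+0) = 48
r[11] = max(4+48, 9+42, 14+37, …, 48+4, 59+0) = 59
Best is to sell the whole 11-foot piece uncut for $59.

59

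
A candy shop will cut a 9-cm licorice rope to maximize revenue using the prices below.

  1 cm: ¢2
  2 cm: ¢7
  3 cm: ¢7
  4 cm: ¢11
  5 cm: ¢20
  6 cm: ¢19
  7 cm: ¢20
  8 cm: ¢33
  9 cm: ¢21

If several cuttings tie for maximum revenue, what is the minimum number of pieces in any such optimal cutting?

2

Build r[k] bottom-up: r[k] = max over allowed piece i of (p[i] + r[k−i]).
r[1] = 2
r[2] = max(2+2, 7+0) = 7
r[3] = max(2+7, 7+2, 7+0) = 9
r[4] = max(2+9, 7+7, 7+2, 11+0) = 14
r[5] = max(2+14, 7+9, 7+7, 11+2, 20+0) = 20
r[6] = max(2+20, 7+14, 7+9, 11+7, 20+2, 19+0) = 22
r[7] = max(2+22, 7+20, 7+14, …, 19+2, 20+0) = 27
r[8] = max(2+27, 7+22, 7+20, …, 20+2, 33+0) = 33
r[9] = max(2+33, 7+27, 7+22, …, 33+2, 21+0) = 35
Maximum revenue is ¢35.
Now minimize piece count subject to staying optimal: for each k, pieces[k] = 1 + min over i with p[i]+r[k−i]=r[k] of pieces[k−i].
pieces[6] = 2
pieces[7] = 2
pieces[8] = 1
pieces[9] = 2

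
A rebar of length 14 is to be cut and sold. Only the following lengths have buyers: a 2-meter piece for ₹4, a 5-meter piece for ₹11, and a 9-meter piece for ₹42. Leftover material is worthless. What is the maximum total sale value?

53

Let r[k] be the best obtainable value from length k. For each k, try every first piece i and keep the best of price[i] + r[k−i].
r[1] = 0
r[2] = 4
r[3] = 4
r[4] = 8  (first piece 2, then r[2]=4)
r[5] = max(4+4, 11+0) = 11
r[6] = max(4+8, 11+0) = 12
r[7] = max(4+11, 11+4) = 15
r[8] = max(4+12, 11+4) = 16
r[9] = max(4+15, 11+8, 42+0) = 42
r[10] = max(4+16, 11+11, 42+0) = 42
r[11] = max(4+42, 11+12, 42+4) = 46
r[12] = max(4+42, 11+15, 42+4) = 46
r[13] = max(4+46, 11+16, 42+8) = 50
r[14] = max(4+46, 11+42, 42+11) = 53
One optimal cutting: 9 + 5 → ₹53.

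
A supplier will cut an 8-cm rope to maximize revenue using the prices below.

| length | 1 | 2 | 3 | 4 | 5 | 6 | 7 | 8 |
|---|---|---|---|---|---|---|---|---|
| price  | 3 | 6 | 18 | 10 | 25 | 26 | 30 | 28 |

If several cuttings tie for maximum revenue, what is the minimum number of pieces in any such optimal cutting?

Build r[k] bottom-up: r[k] = max over allowed piece i of (p[i] + r[k−i]).
r[1] = 3
r[2] = max(3+3, 6+0) = 6
r[3] = max(3+6, 6+3, 18+0) = 18
r[4] = max(3+18, 6+6, 18+3, 10+0) = 21
r[5] = max(3+21, 6+18, 18+6, 10+3, 25+0) = 25
r[6] = max(3+25, 6+21, 18+18, 10+6, 25+3, 26+0) = 36
r[7] = max(3+36, 6+25, 18+21, …, 26+3, 30+0) = 39
r[8] = max(3+39, 6+36, 18+25, …, 30+3, 28+0) = 43
Maximum revenue is $43.
Now minimize piece count subject to staying optimal: for each k, pieces[k] = 1 + min over i with p[i]+r[k−i]=r[k] of pieces[k−i].
pieces[5] = 1
pieces[6] = 2
pieces[7] = 3
pieces[8] = 2

2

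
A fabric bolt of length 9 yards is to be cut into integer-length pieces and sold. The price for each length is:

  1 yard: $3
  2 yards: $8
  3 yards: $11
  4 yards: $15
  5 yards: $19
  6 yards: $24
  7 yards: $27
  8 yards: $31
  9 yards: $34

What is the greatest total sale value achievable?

35

Build R[k] bottom-up: R[k] = max over allowed piece i of (p[i] + R[k−i]).
R[1] = 3
R[2] = max(3+3, 8+0) = 8
R[3] = max(3+8, 8+3, 11+0) = 11
R[4] = max(3+11, 8+8, 11+3, 15+0) = 16
R[5] = max(3+16, 8+11, 11+8, 15+3, 19+0) = 19
R[6] = max(3+19, 8+16, 11+11, 15+8, 19+3, 24+0) = 24
R[7] = max(3+24, 8+19, 11+16, …, 24+3, 27+0) = 27
R[8] = max(3+27, 8+24, 11+19, …, 27+3, 31+0) = 32
R[9] = max(3+32, 8+27, 11+24, …, 31+3, 34+0) = 35
One optimal cutting: 2 + 2 + 2 + 2 + 1 → $8 + $8 + $8 + $8 + $3 = $35.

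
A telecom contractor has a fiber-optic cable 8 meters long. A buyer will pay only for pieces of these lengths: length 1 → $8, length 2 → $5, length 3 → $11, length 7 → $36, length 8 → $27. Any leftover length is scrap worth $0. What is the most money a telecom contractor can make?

64

Consider every possible first cut. best[k] is the best of p[i]+best[k−i] over all sellable i≤k.
best[1] = 8
best[2] = max(8+8, 5+0) = 16
best[3] = max(8+16, 5+8, 11+0) = 24
best[4] = max(8+24, 5+16, 11+8) = 32
best[5] = max(8+32, 5+24, 11+16) = 40
best[6] = max(8+40, 5+32, 11+24) = 48
best[7] = max(8+48, 5+40, 11+32, 36+0) = 56
best[8] = max(8+56, 5+48, 11+40, 36+8, 27+0) = 64
One optimal cutting: 1 + 1 + 1 + 1 + 1 + 1 + 1 + 1 → $64.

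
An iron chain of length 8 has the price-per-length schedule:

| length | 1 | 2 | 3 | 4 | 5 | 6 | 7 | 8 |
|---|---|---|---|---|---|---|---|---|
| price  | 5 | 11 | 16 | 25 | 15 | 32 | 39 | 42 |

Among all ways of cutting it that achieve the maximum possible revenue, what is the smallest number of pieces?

2

Let r[k] be the best obtainable value from length k. For each k, try every first piece i and keep the best of price[i] + r[k−i].
r[1] = 5
r[2] = 11
r[3] = 16  (first piece 1, then r[2]=11)
r[4] = 25
r[5] = 30  (first piece 1, then r[4]=25)
r[6] = 36  (first piece 2, then r[4]=25)
r[7] = 41  (first piece 1, then r[6]=36)
r[8] = 50  (first piece 4, then r[4]=25)
Maximum revenue is $50.
Now minimize piece count subject to staying optimal: for each k, pieces[k] = 1 + min over i with p[i]+r[k−i]=r[k] of pieces[k−i].
pieces[5] = 2
pieces[6] = 2
pieces[7] = 2
pieces[8] = 2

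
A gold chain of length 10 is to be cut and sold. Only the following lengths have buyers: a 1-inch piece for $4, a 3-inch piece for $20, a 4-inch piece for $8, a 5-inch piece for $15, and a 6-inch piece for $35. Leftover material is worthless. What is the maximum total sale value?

64

Consider every possible first cut. f[k] is the best of p[i]+f[k−i] over all sellable i≤k.
f[1] = 4
f[2] = 8  (first piece 1, then f[1]=4)
f[3] = 20
f[4] = 24  (first piece 1, then f[3]=20)
f[5] = 28  (first piece 1, then f[4]=24)
f[6] = 40  (first piece 3, then f[3]=20)
f[7] = 44  (first piece 1, then f[6]=40)
f[8] = 48  (first piece 1, then f[7]=44)
f[9] = 60  (first piece 3, then f[6]=40)
f[10] = 64  (first piece 1, then f[9]=60)
One optimal cutting: 3 + 3 + 3 + 1 → $64.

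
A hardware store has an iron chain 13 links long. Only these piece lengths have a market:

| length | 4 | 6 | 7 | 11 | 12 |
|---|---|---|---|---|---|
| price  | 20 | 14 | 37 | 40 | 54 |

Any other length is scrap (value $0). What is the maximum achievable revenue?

60

Consider every possible first cut. f[k] is the best of p[i]+f[k−i] over all sellable i≤k.
f[1] = 0
f[2] = 0
f[3] = 0
f[4] = 20
f[5] = 20
f[6] = 20
f[7] = 37
f[8] = 40  (first piece 4, then f[4]=20)
f[9] = 40
f[10] = 40
f[11] = 57  (first piece 4, then f[7]=37)
f[12] = 60  (first piece 4, then f[8]=40)
f[13] = 60
One optimal cutting: pieces 4 + 4 + 4 with 1 link of scrap → $60.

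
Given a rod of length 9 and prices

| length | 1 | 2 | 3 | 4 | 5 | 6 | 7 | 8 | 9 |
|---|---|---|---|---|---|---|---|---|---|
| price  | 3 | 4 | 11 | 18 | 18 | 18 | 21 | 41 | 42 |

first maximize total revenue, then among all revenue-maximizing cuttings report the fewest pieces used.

2

Let r[k] be the best obtainable value from length k. For each k, try every first piece i and keep the best of price[i] + r[k−i].
r[1] = 3
r[2] = 6  (first piece 1, then r[1]=3)
r[3] = 11
r[4] = 18
r[5] = 21  (first piece 1, then r[4]=18)
r[6] = 24  (first piece 1, then r[5]=21)
r[7] = 29  (first piece 3, then r[4]=18)
r[8] = 41
r[9] = 44  (first piece 1, then r[8]=41)
Maximum revenue is €44.
Now minimize piece count subject to staying optimal: for each k, pieces[k] = 1 + min over i with p[i]+r[k−i]=r[k] of pieces[k−i].
pieces[6] = 3
pieces[7] = 2
pieces[8] = 1
pieces[9] = 2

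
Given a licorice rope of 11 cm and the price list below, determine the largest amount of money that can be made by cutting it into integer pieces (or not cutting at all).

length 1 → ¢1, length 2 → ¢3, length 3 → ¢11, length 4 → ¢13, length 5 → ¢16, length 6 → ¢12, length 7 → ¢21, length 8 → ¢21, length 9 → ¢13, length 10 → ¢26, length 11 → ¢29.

38

Let v[k] be the best obtainable value from length k. For each k, try every first piece i and keep the best of price[i] + v[k−i].
v[1] = 1
v[2] = max(1+1, 3+0) = 3
v[3] = max(1+3, 3+1, 11+0) = 11
v[4] = max(1+11, 3+3, 11+1, 13+0) = 13
v[5] = max(1+13, 3+11, 11+3, 13+1, 16+0) = 16
v[6] = max(1+16, 3+13, 11+11, 13+3, 16+1, 12+0) = 22
v[7] = max(1+22, 3+16, 11+13, …, 12+1, 21+0) = 24
v[8] = max(1+24, 3+22, 11+16, …, 21+1, 21+0) = 27
v[9] = max(1+27, 3+24, 11+22, …, 21+1, 13+0) = 33
v[10] = max(1+33, 3+27, 11+24, …, 13+1, 26+0) = 35
v[11] = max(1+35, 3+33, 11+27, …, 26+1, 29+0) = 38
One optimal cutting: 5 + 3 + 3 → ¢16 + ¢11 + ¢11 = ¢38.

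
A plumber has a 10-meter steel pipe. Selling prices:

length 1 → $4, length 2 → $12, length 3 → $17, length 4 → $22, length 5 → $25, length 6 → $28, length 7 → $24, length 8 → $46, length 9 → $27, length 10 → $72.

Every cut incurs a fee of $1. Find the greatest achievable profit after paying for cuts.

72

Let net[k] be the best obtainable value from length k. For each k, try every first piece i and keep the best of price[i] + net[k−i] minus the 1 cut fee when i<k.
net[1] = 4
net[2] = max(4+4-1, 12+0) = 12
net[3] = max(4+12-1, 12+4-1, 17+0) = 17
net[4] = max(4+17-1, 12+12-1, 17+4-1, 22+0) = 23
net[5] = max(4+23-1, 12+17-1, 17+12-1, 22+4-1, 25+0) = 28
net[6] = max(4+28-1, 12+23-1, 17+17-1, 22+12-1, 25+4-1, 28+0) = 34
net[7] = max(4+34-1, 12+28-1, 17+23-1, …, 28+4-1, 24+0) = 39
net[8] = max(4+39-1, 12+34-1, 17+28-1, …, 24+4-1, 46+0) = 46
net[9] = max(4+46-1, 12+39-1, 17+34-1, …, 46+4-1, 27+0) = 50
net[10] = max(4+50-1, 12+46-1, 17+39-1, …, 27+4-1, 72+0) = 72
Best is to make no cuts and sell whole for $72.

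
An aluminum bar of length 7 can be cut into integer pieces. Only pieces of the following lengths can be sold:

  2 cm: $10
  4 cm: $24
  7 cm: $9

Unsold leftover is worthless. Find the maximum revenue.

34

Consider every possible first cut. r[k] is the best of p[i]+r[k−i] over all sellable i≤k.
r[1] = 0
r[2] = 10
r[3] = 10
r[4] = 24
r[5] = 24
r[6] = 34  (first piece 2, then r[4]=24)
r[7] = 34
One optimal cutting: pieces 4 + 2 with 1 cm of scrap → $34.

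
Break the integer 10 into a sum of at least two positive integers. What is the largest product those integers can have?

Let g[k] be the best product for length k (with at least one cut). For each first piece i, the rest contributes max(k−i, g[k−i]).
Small cases: g[2]=1, g[3]=2, g[4]=4, g[5]=6.
g[6] = 3×max(3,2) = 3×3 = 9
g[7] = 2×max(5,6) = 2×6 = 12
g[8] = 2×max(6,9) = 2×9 = 18
g[9] = 3×max(6,9) = 3×9 = 27
g[10] = 2×max(8,18) = 2×18 = 36
One optimal split: 3 + 3 + 2 + 2; product 3×3×2×2 = 36.

36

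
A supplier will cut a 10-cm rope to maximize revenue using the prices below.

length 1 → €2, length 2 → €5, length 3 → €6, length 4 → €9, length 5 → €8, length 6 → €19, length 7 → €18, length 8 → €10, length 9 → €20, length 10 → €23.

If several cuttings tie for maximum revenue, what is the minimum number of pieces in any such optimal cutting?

Consider every possible first cut. r[k] is the best of p[i]+r[k−i] over all sellable i≤k.
r[1] = 2
r[2] = max(2+2, 5+0) = 5
r[3] = max(2+5, 5+2, 6+0) = 7
r[4] = max(2+7, 5+5, 6+2, 9+0) = 10
r[5] = max(2+10, 5+7, 6+5, 9+2, 8+0) = 12
r[6] = max(2+12, 5+10, 6+7, 9+5, 8+2, 19+0) = 19
r[7] = max(2+19, 5+12, 6+10, …, 19+2, 18+0) = 21
r[8] = max(2+21, 5+19, 6+12, …, 18+2, 10+0) = 24
r[9] = max(2+24, 5+21, 6+19, …, 10+2, 20+0) = 26
r[10] = max(2+26, 5+24, 6+21, …, 20+2, 23+0) = 29
Maximum revenue is €29.
Now minimize piece count subject to staying optimal: for each k, pieces[k] = 1 + min over i with p[i]+r[k−i]=r[k] of pieces[k−i].
pieces[7] = 2
pieces[8] = 2
pieces[9] = 3
pieces[10] = 3

3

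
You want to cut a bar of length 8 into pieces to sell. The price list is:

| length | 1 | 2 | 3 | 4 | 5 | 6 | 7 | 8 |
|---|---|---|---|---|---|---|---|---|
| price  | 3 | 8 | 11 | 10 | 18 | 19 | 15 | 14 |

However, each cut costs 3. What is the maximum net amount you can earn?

Consider every possible first cut. r[k] is the best of p[i]+r[k−i] over all sellable i≤k, charging 3 whenever i<k.
r[1] = 3
r[2] = max(3+3-3, 8+0) = 8
r[3] = max(3+8-3, 8+3-3, 11+0) = 11
r[4] = max(3+11-3, 8+8-3, 11+3-3, 10+0) = 13
r[5] = max(3+13-3, 8+11-3, 11+8-3, 10+3-3, 18+0) = 18
r[6] = max(3+18-3, 8+13-3, 11+11-3, 10+8-3, 18+3-3, 19+0) = 19
r[7] = max(3+19-3, 8+18-3, 11+13-3, …, 19+3-3, 15+0) = 23
r[8] = max(3+23-3, 8+19-3, 11+18-3, …, 15+3-3, 14+0) = 26
One optimal plan: pieces 5 + 3 (1 cut) → 29 − 3 = 26.

26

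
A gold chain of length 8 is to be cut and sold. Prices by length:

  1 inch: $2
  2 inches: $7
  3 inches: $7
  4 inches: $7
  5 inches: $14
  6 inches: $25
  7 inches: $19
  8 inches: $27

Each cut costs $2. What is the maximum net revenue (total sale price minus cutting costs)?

30

Build net[k] bottom-up: net[k] = max over allowed piece i of (p[i] + net[k−i]) − 2 per cut.
net[1] = 2
net[2] = 7
net[3] = 7  (first piece 1, then net[2]=7)
net[4] = 12  (first piece 2, then net[2]=7)
net[5] = 14
net[6] = 25
net[7] = 25  (first piece 1, then net[6]=25)
net[8] = 30  (first piece 2, then net[6]=25)
One optimal plan: pieces 6 + 2 (1 cut) → $32 − $2 = $30.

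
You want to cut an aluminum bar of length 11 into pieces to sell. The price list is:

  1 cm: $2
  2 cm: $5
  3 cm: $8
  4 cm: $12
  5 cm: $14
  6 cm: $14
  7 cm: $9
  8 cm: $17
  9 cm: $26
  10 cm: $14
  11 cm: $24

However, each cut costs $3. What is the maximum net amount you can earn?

28

Consider every possible first cut. net[k] is the best of p[i]+net[k−i] over all sellable i≤k, charging 3 whenever i<k.
net[1] = 2
net[2] = max(2+2-3, 5+0) = 5
net[3] = max(2+5-3, 5+2-3, 8+0) = 8
net[4] = max(2+8-3, 5+5-3, 8+2-3, 12+0) = 12
net[5] = max(2+12-3, 5+8-3, 8+5-3, 12+2-3, 14+0) = 14
net[6] = max(2+14-3, 5+12-3, 8+8-3, 12+5-3, 14+2-3, 14+0) = 14
net[7] = max(2+14-3, 5+14-3, 8+12-3, …, 14+2-3, 9+0) = 17
net[8] = max(2+17-3, 5+14-3, 8+14-3, …, 9+2-3, 17+0) = 21
net[9] = max(2+21-3, 5+17-3, 8+14-3, …, 17+2-3, 26+0) = 26
net[10] = max(2+26-3, 5+21-3, 8+17-3, …, 26+2-3, 14+0) = 25
net[11] = max(2+25-3, 5+26-3, 8+21-3, …, 14+2-3, 24+0) = 28
One optimal plan: pieces 9 + 2 (1 cut) → $31 − $3 = $28.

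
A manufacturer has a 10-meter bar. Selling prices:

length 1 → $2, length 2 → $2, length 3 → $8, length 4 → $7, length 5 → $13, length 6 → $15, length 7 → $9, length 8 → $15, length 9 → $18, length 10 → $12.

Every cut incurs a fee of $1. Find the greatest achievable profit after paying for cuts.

Build r[k] bottom-up: r[k] = max over allowed piece i of (p[i] + r[k−i]) − 1 per cut.
r[1] = 2
r[2] = 3  (first piece 1, then r[1]=2)
r[3] = 8
r[4] = 9  (first piece 1, then r[3]=8)
r[5] = 13
r[6] = 15  (first piece 3, then r[3]=8)
r[7] = 16  (first piece 1, then r[6]=15)
r[8] = 20  (first piece 3, then r[5]=13)
r[9] = 22  (first piece 3, then r[6]=15)
r[10] = 25  (first piece 5, then r[5]=13)
One optimal plan: pieces 5 + 5 (1 cut) → $26 − $1 = $25.

25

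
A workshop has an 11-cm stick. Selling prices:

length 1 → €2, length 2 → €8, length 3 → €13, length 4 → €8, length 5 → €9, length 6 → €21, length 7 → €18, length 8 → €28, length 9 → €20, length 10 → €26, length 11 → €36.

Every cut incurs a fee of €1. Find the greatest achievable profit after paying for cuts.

Let r[k] be the best obtainable value from length k. For each k, try every first piece i and keep the best of price[i] + r[k−i] minus the 1 cut fee when i<k.
r[1] = 2
r[2] = 8
r[3] = 13
r[4] = 15  (first piece 2, then r[2]=8)
r[5] = 20  (first piece 2, then r[3]=13)
r[6] = 25  (first piece 3, then r[3]=13)
r[7] = 27  (first piece 2, then r[5]=20)
r[8] = 32  (first piece 2, then r[6]=25)
r[9] = 37  (first piece 3, then r[6]=25)
r[10] = 39  (first piece 2, then r[8]=32)
r[11] = 44  (first piece 2, then r[9]=37)
One optimal plan: pieces 3 + 3 + 3 + 2 (3 cuts) → €47 − €3 = €44.

44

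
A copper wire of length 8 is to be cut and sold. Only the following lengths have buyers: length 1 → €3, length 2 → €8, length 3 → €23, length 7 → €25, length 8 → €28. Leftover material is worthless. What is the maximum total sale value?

54

Let f[k] be the best obtainable value from length k. For each k, try every first piece i and keep the best of price[i] + f[k−i].
f[1] = 3
f[2] = 8
f[3] = 23
f[4] = 26  (first piece 1, then f[3]=23)
f[5] = 31  (first piece 2, then f[3]=23)
f[6] = 46  (first piece 3, then f[3]=23)
f[7] = 49  (first piece 1, then f[6]=46)
f[8] = 54  (first piece 2, then f[6]=46)
One optimal cutting: 3 + 3 + 2 → €54.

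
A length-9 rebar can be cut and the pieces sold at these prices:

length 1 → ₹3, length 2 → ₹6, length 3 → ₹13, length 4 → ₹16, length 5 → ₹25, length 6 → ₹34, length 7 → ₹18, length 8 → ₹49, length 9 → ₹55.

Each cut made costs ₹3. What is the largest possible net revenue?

Consider every possible first cut. r[k] is the best of p[i]+r[k−i] over all sellable i≤k, charging 3 whenever i<k.
r[1] = 3
r[2] = 6
r[3] = 13
r[4] = 16
r[5] = 25
r[6] = 34
r[7] = 34  (first piece 1, then r[6]=34)
r[8] = 49
r[9] = 55
Best is to make no cuts and sell whole for ₹55.

55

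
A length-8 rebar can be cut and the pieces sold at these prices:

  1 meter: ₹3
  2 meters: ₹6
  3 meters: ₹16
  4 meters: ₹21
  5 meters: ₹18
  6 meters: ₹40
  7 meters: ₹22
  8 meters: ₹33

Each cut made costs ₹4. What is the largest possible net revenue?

Consider every possible first cut. v[k] is the best of p[i]+v[k−i] over all sellable i≤k, charging 4 whenever i<k.
v[1] = 3
v[2] = max(3+3-4, 6+0) = 6
v[3] = max(3+6-4, 6+3-4, 16+0) = 16
v[4] = max(3+16-4, 6+6-4, 16+3-4, 21+0) = 21
v[5] = max(3+21-4, 6+16-4, 16+6-4, 21+3-4, 18+0) = 20
v[6] = max(3+20-4, 6+21-4, 16+16-4, 21+6-4, 18+3-4, 40+0) = 40
v[7] = max(3+40-4, 6+20-4, 16+21-4, …, 40+3-4, 22+0) = 39
v[8] = max(3+39-4, 6+40-4, 16+20-4, …, 22+3-4, 33+0) = 42
One optimal plan: pieces 6 + 2 (1 cut) → ₹46 − ₹4 = ₹42.

42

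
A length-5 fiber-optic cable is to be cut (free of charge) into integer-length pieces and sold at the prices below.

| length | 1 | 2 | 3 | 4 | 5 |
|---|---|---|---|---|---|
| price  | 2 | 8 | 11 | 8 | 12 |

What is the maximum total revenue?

19

Build v[k] bottom-up: v[k] = max over allowed piece i of (p[i] + v[k−i]).
v[1] = 2
v[2] = max(2+2, 8+0) = 8
v[3] = max(2+8, 8+2, 11+0) = 11
v[4] = max(2+11, 8+8, 11+2, 8+0) = 16
v[5] = max(2+16, 8+11, 11+8, 8+2, 12+0) = 19
One optimal cutting: 3 + 2 → $11 + $8 = $19.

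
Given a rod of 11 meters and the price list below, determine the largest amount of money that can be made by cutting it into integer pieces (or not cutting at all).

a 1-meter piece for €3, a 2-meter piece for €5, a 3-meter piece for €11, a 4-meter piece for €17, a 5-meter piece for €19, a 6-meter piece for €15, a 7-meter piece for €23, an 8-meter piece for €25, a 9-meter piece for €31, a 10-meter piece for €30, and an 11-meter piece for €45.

45

Consider every possible first cut. r[k] is the best of p[i]+r[k−i] over all sellable i≤k.
r[1] = 3
r[2] = max(3+3, 5+0) = 6
r[3] = max(3+6, 5+3, 11+0) = 11
r[4] = max(3+11, 5+6, 11+3, 17+0) = 17
r[5] = max(3+17, 5+11, 11+6, 17+3, 19+0) = 20
r[6] = max(3+20, 5+17, 11+11, 17+6, 19+3, 15+0) = 23
r[7] = max(3+23, 5+20, 11+17, …, 15+3, 23+0) = 28
r[8] = max(3+28, 5+23, 11+20, …, 23+3, 25+0) = 34
r[9] = max(3+34, 5+28, 11+23, …, 25+3, 31+0) = 37
r[10] = max(3+37, 5+34, 11+28, …, 31+3, 30+0) = 40
r[11] = max(3+40, 5+37, 11+34, …, 30+3, 45+0) = 45
One optimal cutting: 4 + 4 + 3 → €17 + €17 + €11 = €45.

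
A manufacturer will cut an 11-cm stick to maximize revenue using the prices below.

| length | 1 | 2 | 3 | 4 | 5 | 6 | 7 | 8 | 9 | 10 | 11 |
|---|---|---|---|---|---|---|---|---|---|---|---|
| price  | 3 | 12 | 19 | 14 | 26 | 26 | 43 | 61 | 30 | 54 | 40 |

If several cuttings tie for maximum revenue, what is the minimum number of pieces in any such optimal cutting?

2

Build r[k] bottom-up: r[k] = max over allowed piece i of (p[i] + r[k−i]).
r[1] = 3
r[2] = 12
r[3] = 19
r[4] = 24  (first piece 2, then r[2]=12)
r[5] = 31  (first piece 2, then r[3]=19)
r[6] = 38  (first piece 3, then r[3]=19)
r[7] = 43  (first piece 2, then r[5]=31)
r[8] = 61
r[9] = 64  (first piece 1, then r[8]=61)
r[10] = 73  (first piece 2, then r[8]=61)
r[11] = 80  (first piece 3, then r[8]=61)
Maximum revenue is 80.
Now minimize piece count subject to staying optimal: for each k, pieces[k] = 1 + min over i with p[i]+r[k−i]=r[k] of pieces[k−i].
pieces[8] = 1
pieces[9] = 2
pieces[10] = 2
pieces[11] = 2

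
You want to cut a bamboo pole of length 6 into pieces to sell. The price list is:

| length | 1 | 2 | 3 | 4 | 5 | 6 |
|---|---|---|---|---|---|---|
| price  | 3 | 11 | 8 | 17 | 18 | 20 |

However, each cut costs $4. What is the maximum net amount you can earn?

Consider every possible first cut. v[k] is the best of p[i]+v[k−i] over all sellable i≤k, charging 4 whenever i<k.
v[1] = 3
v[2] = 11
v[3] = 10  (first piece 1, then v[2]=11)
v[4] = 18  (first piece 2, then v[2]=11)
v[5] = 18
v[6] = 25  (first piece 2, then v[4]=18)
One optimal plan: pieces 2 + 2 + 2 (2 cuts) → $33 − $8 = $25.

25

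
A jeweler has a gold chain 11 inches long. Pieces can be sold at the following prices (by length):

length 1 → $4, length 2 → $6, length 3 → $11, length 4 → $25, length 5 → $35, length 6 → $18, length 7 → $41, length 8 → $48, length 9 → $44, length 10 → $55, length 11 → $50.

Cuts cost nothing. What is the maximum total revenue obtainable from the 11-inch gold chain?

Build r[k] bottom-up: r[k] = max over allowed piece i of (p[i] + r[k−i]).
r[1] = 4
r[2] = max(4+4, 6+0) = 8
r[3] = max(4+8, 6+4, 11+0) = 12
r[4] = max(4+12, 6+8, 11+4, 25+0) = 25
r[5] = max(4+25, 6+12, 11+8, 25+4, 35+0) = 35
r[6] = max(4+35, 6+25, 11+12, 25+8, 35+4, 18+0) = 39
r[7] = max(4+39, 6+35, 11+25, …, 18+4, 41+0) = 43
r[8] = max(4+43, 6+39, 11+35, …, 41+4, 48+0) = 50
r[9] = max(4+50, 6+43, 11+39, …, 48+4, 44+0) = 60
r[10] = max(4+60, 6+50, 11+43, …, 44+4, 55+0) = 70
r[11] = max(4+70, 6+60, 11+50, …, 55+4, 50+0) = 74
One optimal cutting: 5 + 5 + 1 → $35 + $35 + $4 = $74.

74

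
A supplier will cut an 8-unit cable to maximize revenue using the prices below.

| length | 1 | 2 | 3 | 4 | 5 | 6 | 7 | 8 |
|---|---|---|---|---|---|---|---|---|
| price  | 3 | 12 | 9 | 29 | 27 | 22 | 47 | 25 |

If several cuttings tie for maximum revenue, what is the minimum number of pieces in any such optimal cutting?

Consider every possible first cut. r[k] is the best of p[i]+r[k−i] over all sellable i≤k.
r[1] = 3
r[2] = max(3+3, 12+0) = 12
r[3] = max(3+12, 12+3, 9+0) = 15
r[4] = max(3+15, 12+12, 9+3, 29+0) = 29
r[5] = max(3+29, 12+15, 9+12, 29+3, 27+0) = 32
r[6] = max(3+32, 12+29, 9+15, 29+12, 27+3, 22+0) = 41
r[7] = max(3+41, 12+32, 9+29, …, 22+3, 47+0) = 47
r[8] = max(3+47, 12+41, 9+32, …, 47+3, 25+0) = 58
Maximum revenue is €58.
Now minimize piece count subject to staying optimal: for each k, pieces[k] = 1 + min over i with p[i]+r[k−i]=r[k] of pieces[k−i].
pieces[5] = 2
pieces[6] = 2
pieces[7] = 1
pieces[8] = 2

2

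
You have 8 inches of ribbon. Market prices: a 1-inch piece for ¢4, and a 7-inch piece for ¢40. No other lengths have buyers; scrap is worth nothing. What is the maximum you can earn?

Consider every possible first cut. r[k] is the best of p[i]+r[k−i] over all sellable i≤k.
r[1] = 4
r[2] = 8  (first piece 1, then r[1]=4)
r[3] = 12  (first piece 1, then r[2]=8)
r[4] = 16  (first piece 1, then r[3]=12)
r[5] = 20  (first piece 1, then r[4]=16)
r[6] = 24  (first piece 1, then r[5]=20)
r[7] = max(4+24, 40+0) = 40
r[8] = max(4+40, 40+4) = 44
One optimal cutting: 7 + 1 → ¢44.

44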